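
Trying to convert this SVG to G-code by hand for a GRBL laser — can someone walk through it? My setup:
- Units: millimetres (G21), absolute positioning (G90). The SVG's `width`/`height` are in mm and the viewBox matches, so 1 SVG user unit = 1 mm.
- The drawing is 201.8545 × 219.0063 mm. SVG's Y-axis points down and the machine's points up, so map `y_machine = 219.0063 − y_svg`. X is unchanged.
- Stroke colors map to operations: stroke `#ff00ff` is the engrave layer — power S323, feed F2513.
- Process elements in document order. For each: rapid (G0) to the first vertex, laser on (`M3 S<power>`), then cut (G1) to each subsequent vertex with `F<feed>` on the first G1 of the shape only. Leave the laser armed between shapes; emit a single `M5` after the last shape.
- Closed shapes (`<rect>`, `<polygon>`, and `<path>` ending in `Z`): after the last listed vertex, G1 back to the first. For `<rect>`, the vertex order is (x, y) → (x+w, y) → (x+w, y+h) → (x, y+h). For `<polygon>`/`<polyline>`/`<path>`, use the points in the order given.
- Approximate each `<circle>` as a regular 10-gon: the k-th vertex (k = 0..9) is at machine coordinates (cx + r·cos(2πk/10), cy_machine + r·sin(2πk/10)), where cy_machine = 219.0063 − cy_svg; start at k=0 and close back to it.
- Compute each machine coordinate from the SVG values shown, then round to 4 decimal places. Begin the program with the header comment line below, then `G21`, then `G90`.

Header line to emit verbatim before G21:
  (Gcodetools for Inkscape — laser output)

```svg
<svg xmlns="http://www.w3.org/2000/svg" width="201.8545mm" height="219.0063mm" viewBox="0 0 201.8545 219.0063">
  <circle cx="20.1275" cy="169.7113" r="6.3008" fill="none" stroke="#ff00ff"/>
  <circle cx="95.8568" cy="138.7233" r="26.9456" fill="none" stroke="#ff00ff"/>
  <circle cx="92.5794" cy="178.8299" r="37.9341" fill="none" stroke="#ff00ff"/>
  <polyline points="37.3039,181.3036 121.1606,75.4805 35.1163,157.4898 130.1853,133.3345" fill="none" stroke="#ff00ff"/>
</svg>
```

(Gcodetools for Inkscape — laser output)
G21
G90
G0 X26.4283 Y49.2950
M3 S323
G1 X25.2250 Y52.9985 F2513
G1 X22.0746 Y55.2874
G1 X18.1804 Y55.2874
G1 X15.0300 Y52.9985
G1 X13.8267 Y49.2950
G1 X15.0300 Y45.5915
G1 X18.1804 Y43.3026
G1 X22.0746 Y43.3026
G1 X25.2250 Y45.5915
G1 X26.4283 Y49.2950
G0 X122.8024 Y80.2830
M3 S323
G1 X117.6562 Y96.1212 F2513
G1 X104.1834 Y105.9098
G1 X87.5302 Y105.9098
G1 X74.0574 Y96.1212
G1 X68.9112 Y80.2830
G1 X74.0574 Y64.4448
G1 X87.5302 Y54.6562
G1 X104.1834 Y54.6562
G1 X117.6562 Y64.4448
G1 X122.8024 Y80.2830
G0 X130.5135 Y40.1764
M3 S323
G1 X123.2687 Y62.4735 F2513
G1 X104.3017 Y76.2539
G1 X80.8571 Y76.2539
G1 X61.8901 Y62.4735
G1 X54.6453 Y40.1764
G1 X61.8901 Y17.8793
G1 X80.8571 Y4.0989
G1 X104.3017 Y4.0989
G1 X123.2687 Y17.8793
G1 X130.5135 Y40.1764
G0 X37.3039 Y37.7027
M3 S323
G1 X121.1606 Y143.5258 F2513
G1 X35.1163 Y61.5165
G1 X130.1853 Y85.6718
M5

1 u = 1 mm; y_m = 219.0063 − y.

[1] `<circle>` circle, #ff00ff→engrave S323 F2513: (26.4283,49.2950) → (25.2250,52.9985) → (22.0746,55.2874) → (18.1804,55.2874) → (15.0300,52.9985) → (13.8267,49.2950) → (15.0300,45.5915) → (18.1804,43.3026) → (22.0746,43.3026) → (25.2250,45.5915) → (26.4283,49.2950) (closed)

[2] `<circle>` circle, #ff00ff→engrave S323 F2513: (122.8024,80.2830) → (117.6562,96.1212) → (104.1834,105.9098) → (87.5302,105.9098) → (74.0574,96.1212) → (68.9112,80.2830) → (74.0574,64.4448) → (87.5302,54.6562) → (104.1834,54.6562) → (117.6562,64.4448) → (122.8024,80.2830) (closed)

[3] `<circle>` circle, #ff00ff→engrave S323 F2513: (130.5135,40.1764) → (123.2687,62.4735) → (104.3017,76.2539) → (80.8571,76.2539) → (61.8901,62.4735) → (54.6453,40.1764) → (61.8901,17.8793) → (80.8571,4.0989) → (104.3017,4.0989) → (123.2687,17.8793) → (130.5135,40.1764) (closed)

[4] `<polyline>` open polyline, #ff00ff→engrave S323 F2513: (37.3039,37.7027) → (121.1606,143.5258) → (35.1163,61.5165) → (130.1853,85.6718)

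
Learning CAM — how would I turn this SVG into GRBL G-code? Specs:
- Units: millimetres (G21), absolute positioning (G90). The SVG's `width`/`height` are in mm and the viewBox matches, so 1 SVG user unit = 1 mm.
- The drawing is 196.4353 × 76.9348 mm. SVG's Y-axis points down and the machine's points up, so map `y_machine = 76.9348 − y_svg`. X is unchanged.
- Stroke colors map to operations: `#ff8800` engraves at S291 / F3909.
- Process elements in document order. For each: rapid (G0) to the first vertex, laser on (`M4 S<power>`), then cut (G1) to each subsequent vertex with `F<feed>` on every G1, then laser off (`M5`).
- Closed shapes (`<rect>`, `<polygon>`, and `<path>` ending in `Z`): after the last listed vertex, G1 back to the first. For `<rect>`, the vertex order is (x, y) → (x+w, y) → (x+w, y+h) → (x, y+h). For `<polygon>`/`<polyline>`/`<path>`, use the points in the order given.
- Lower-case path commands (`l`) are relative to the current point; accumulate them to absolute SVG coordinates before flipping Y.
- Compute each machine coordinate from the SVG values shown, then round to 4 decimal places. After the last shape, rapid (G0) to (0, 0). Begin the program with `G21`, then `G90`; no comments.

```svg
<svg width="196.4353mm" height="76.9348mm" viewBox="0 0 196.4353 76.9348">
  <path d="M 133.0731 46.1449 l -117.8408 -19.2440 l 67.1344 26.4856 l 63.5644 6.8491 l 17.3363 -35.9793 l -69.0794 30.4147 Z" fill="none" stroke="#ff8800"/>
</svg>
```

Since the viewBox matches the mm dimensions, user units are millimetres directly. The only transform is the Y-flip y_m = 76.9348 − y_svg.

Shape 1 is a closed polygon drawn with `<path>`. Its stroke #ff8800 means engrave at S291, F3909. After flipping Y the toolpath is (133.0731,30.7899) → (15.2323,50.0339) → (82.3667,23.5483) → (145.9311,16.6992) → (163.2674,52.6785) → (94.1880,22.2638) → (133.0731,30.7899), returning to the start.

G21
G90
G0 X133.0731 Y30.7899
M4 S291
G1 X15.2323 Y50.0339 F3909
G1 X82.3667 Y23.5483 F3909
G1 X145.9311 Y16.6992 F3909
G1 X163.2674 Y52.6785 F3909
G1 X94.1880 Y22.2638 F3909
G1 X133.0731 Y30.7899 F3909
M5
G0 X0.0000 Y0.0000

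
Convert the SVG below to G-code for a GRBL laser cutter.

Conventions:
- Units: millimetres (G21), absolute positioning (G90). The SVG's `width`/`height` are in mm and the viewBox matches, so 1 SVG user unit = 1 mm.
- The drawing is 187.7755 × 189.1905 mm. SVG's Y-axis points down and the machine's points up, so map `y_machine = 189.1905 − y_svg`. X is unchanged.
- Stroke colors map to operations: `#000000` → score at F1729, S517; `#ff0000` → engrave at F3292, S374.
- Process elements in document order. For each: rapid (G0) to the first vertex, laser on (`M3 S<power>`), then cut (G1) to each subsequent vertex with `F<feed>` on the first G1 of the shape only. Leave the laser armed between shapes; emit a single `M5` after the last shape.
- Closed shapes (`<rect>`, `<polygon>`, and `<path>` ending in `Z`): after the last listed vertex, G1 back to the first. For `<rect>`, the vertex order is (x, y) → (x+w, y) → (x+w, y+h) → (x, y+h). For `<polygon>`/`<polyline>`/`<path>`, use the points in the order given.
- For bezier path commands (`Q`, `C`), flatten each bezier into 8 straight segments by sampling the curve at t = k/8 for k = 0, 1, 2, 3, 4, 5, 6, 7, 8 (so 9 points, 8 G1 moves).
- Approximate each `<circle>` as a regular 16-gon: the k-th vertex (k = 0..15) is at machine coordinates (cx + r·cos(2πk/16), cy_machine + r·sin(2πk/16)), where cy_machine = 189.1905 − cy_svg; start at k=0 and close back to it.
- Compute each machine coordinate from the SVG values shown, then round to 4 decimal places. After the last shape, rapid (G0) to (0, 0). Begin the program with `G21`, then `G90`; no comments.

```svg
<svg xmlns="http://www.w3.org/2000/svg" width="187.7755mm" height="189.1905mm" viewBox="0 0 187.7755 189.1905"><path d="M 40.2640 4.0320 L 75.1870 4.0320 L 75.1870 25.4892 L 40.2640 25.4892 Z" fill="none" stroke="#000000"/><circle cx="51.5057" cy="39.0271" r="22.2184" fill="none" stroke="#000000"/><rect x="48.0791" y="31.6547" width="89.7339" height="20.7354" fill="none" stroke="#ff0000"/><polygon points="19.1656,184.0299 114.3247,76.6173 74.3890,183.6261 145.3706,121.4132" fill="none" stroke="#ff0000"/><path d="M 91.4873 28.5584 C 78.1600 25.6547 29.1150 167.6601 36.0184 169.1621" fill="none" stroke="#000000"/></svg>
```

viewBox `0 0 187.7755 189.1905` with mm width/height → 1 unit = 1 mm. Flip: y_m = 189.1905 − y_svg.

**Shape 1** — `<path>` rectangle, stroke `#000000` → score (S517, F1729). Machine vertices: (40.2640,185.1585) → (75.1870,185.1585) → (75.1870,163.7013) → (40.2640,163.7013) → (40.2640,185.1585). Closed: final G1 returns to the first vertex.

**Shape 2** — `<circle>` circle, stroke `#000000` → score (S517, F1729). Machine vertices: (73.7241,150.1634) → (72.0328,158.6660) → (67.2165,165.8742) → (60.0083,170.6905) → (51.5057,172.3818) → (43.0031,170.6905) → (35.7949,165.8742) → (30.9786,158.6660) → (29.2873,150.1634) → (30.9786,141.6608) → (35.7949,134.4526) → (43.0031,129.6363) → (51.5057,127.9450) → (60.0083,129.6363) → (67.2165,134.4526) → (72.0328,141.6608) → (73.7241,150.1634). Closed: final G1 returns to the first vertex.

**Shape 3** — `<rect>` rectangle, stroke `#ff0000` → engrave (S374, F3292). Machine vertices: (48.0791,157.5358) → (137.8130,157.5358) → (137.8130,136.8004) → (48.0791,136.8004) → (48.0791,157.5358). Closed: final G1 returns to the first vertex.

**Shape 4** — `<polygon>` closed polygon, stroke `#ff0000` → engrave (S374, F3292). Machine vertices: (19.1656,5.1606) → (114.3247,112.5732) → (74.3890,5.5644) → (145.3706,67.7773) → (19.1656,5.1606). Closed: final G1 returns to the first vertex.

**Shape 5** — `<path>` cubic bezier, stroke `#000000` → score (S517, F1729). Control points (SVG): P0=(91.4873,28.5584), P1=(78.1600,25.6547), P2=(29.1150,167.6601), P3=(36.0184,169.1621); sampled at t=k/8. Machine vertices: (91.4873,160.6321) → (84.9943,155.4858) → (76.2270,140.0990) → (66.2596,117.8163) → (56.1663,91.9824) → (47.0214,65.9420) → (39.8989,43.0397) → (35.8732,26.6203) → (36.0184,20.0284). Open path.

G21
G90
G0 X40.2640 Y185.1585
M3 S517
G1 X75.1870 Y185.1585 F1729
G1 X75.1870 Y163.7013
G1 X40.2640 Y163.7013
G1 X40.2640 Y185.1585
G0 X73.7241 Y150.1634
M3 S517
G1 X72.0328 Y158.6660 F1729
G1 X67.2165 Y165.8742
G1 X60.0083 Y170.6905
G1 X51.5057 Y172.3818
G1 X43.0031 Y170.6905
G1 X35.7949 Y165.8742
G1 X30.9786 Y158.6660
G1 X29.2873 Y150.1634
G1 X30.9786 Y141.6608
G1 X35.7949 Y134.4526
G1 X43.0031 Y129.6363
G1 X51.5057 Y127.9450
G1 X60.0083 Y129.6363
G1 X67.2165 Y134.4526
G1 X72.0328 Y141.6608
G1 X73.7241 Y150.1634
G0 X48.0791 Y157.5358
M3 S374
G1 X137.8130 Y157.5358 F3292
G1 X137.8130 Y136.8004
G1 X48.0791 Y136.8004
G1 X48.0791 Y157.5358
G0 X19.1656 Y5.1606
M3 S374
G1 X114.3247 Y112.5732 F3292
G1 X74.3890 Y5.5644
G1 X145.3706 Y67.7773
G1 X19.1656 Y5.1606
G0 X91.4873 Y160.6321
M3 S517
G1 X84.9943 Y155.4858 F1729
G1 X76.2270 Y140.0990
G1 X66.2596 Y117.8163
G1 X56.1663 Y91.9824
G1 X47.0214 Y65.9420
G1 X39.8989 Y43.0397
G1 X35.8732 Y26.6203
G1 X36.0184 Y20.0284
M5
G0 X0.0000 Y0.0000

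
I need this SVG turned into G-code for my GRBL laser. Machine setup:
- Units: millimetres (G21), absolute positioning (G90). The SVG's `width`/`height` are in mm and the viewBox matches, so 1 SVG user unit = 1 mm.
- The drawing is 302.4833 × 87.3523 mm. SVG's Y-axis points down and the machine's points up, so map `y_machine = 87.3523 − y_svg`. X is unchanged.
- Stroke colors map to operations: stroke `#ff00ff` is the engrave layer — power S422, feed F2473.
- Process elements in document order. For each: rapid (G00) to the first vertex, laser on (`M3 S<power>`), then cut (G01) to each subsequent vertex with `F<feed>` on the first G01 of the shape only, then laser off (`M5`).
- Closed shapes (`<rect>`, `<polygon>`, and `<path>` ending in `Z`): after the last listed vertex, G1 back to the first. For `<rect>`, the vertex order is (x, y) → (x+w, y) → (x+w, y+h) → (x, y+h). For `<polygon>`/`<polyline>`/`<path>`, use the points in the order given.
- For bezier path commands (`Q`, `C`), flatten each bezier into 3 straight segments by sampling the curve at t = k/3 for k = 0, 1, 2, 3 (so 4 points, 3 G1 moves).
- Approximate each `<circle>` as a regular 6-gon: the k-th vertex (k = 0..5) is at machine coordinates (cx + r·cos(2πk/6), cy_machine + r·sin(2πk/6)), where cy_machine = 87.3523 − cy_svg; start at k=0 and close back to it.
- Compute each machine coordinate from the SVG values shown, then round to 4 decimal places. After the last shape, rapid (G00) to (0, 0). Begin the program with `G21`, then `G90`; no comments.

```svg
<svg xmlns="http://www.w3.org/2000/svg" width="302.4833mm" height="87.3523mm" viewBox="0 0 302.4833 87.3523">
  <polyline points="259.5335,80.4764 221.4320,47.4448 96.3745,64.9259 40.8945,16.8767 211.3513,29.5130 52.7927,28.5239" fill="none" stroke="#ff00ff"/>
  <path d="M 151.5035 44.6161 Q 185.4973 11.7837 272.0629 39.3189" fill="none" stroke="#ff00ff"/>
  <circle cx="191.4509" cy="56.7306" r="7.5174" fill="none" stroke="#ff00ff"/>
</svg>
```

G21
G90
G00 X259.5335 Y6.8759
M3 S422
G01 X221.4320 Y39.9075 F2473
G01 X96.3745 Y22.4264
G01 X40.8945 Y70.4756
G01 X211.3513 Y57.8393
G01 X52.7927 Y58.8284
M5
G00 X151.5035 Y42.7362
M3 S422
G01 X180.0073 Y57.9170 F2473
G01 X220.1938 Y59.6827
G01 X272.0629 Y48.0334
M5
G00 X198.9683 Y30.6217
M3 S422
G01 X195.2096 Y37.1320 F2473
G01 X187.6922 Y37.1320
G01 X183.9335 Y30.6217
G01 X187.6922 Y24.1114
G01 X195.2096 Y24.1114
G01 X198.9683 Y30.6217
M5
G00 X0.0000 Y0.0000

viewBox `0 0 302.4833 87.3523` with mm width/height → 1 unit = 1 mm. Flip: y_m = 87.3523 − y_svg.

**Shape 1** — `<polyline>` open polyline, stroke `#ff00ff` → engrave (S422, F2473). Machine vertices: (259.5335,6.8759) → (221.4320,39.9075) → (96.3745,22.4264) → (40.8945,70.4756) → (211.3513,57.8393) → (52.7927,58.8284). Open path.

**Shape 2** — `<path>` quadratic bezier, stroke `#ff00ff` → engrave (S422, F2473). Control points (SVG): P0=(151.5035,44.6161), P1=(185.4973,11.7837), P2=(272.0629,39.3189); sampled at t=k/3. Machine vertices: (151.5035,42.7362) → (180.0073,57.9170) → (220.1938,59.6827) → (272.0629,48.0334). Open path.

**Shape 3** — `<circle>` circle, stroke `#ff00ff` → engrave (S422, F2473). Machine vertices: (198.9683,30.6217) → (195.2096,37.1320) → (187.6922,37.1320) → (183.9335,30.6217) → (187.6922,24.1114) → (195.2096,24.1114) → (198.9683,30.6217). Closed: final G1 returns to the first vertex.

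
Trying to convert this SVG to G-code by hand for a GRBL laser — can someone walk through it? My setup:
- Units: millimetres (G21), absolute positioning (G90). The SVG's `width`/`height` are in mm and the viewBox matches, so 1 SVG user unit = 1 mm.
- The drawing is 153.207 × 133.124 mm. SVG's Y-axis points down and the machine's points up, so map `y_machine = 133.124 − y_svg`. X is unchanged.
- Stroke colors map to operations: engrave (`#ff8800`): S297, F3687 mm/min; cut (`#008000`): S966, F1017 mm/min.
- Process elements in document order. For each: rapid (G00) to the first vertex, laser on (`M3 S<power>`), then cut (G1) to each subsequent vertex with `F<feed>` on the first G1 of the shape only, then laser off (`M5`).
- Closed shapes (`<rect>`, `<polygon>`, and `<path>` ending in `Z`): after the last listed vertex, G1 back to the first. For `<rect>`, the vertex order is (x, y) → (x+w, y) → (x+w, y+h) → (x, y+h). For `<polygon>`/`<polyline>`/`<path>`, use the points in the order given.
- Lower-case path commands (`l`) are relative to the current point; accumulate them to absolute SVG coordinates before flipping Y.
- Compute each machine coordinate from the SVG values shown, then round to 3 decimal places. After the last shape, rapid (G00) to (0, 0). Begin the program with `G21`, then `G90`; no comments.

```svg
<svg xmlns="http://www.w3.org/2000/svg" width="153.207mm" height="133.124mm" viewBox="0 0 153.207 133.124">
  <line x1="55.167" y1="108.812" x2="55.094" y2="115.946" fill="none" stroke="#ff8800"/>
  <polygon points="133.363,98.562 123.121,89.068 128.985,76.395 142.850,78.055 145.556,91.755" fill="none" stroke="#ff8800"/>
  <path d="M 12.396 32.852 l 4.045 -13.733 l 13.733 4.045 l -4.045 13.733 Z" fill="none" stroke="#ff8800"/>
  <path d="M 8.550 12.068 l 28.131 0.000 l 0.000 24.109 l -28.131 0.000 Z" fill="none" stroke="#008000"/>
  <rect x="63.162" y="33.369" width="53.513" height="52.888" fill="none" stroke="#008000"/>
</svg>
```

1 u = 1 mm; y_m = 133.124 − y.

[1] `<line>` line segment, #ff8800→engrave S297 F3687: (55.167,24.312) → (55.094,17.178)

[2] `<polygon>` regular polygon, #ff8800→engrave S297 F3687: (133.363,34.562) → (123.121,44.056) → (128.985,56.729) → (142.850,55.069) → (145.556,41.369) → (133.363,34.562) (closed)

[3] `<path>` regular polygon, #ff8800→engrave S297 F3687: (12.396,100.272) → (16.441,114.005) → (30.174,109.960) → (26.129,96.227) → (12.396,100.272) (closed)

[4] `<path>` rectangle, #008000→cut S966 F1017: (8.550,121.056) → (36.681,121.056) → (36.681,96.947) → (8.550,96.947) → (8.550,121.056) (closed)

[5] `<rect>` rectangle, #008000→cut S966 F1017: (63.162,99.755) → (116.675,99.755) → (116.675,46.867) → (63.162,46.867) → (63.162,99.755) (closed)

G21
G90
G00 X55.167 Y24.312
M3 S297
G1 X55.094 Y17.178 F3687
M5
G00 X133.363 Y34.562
M3 S297
G1 X123.121 Y44.056 F3687
G1 X128.985 Y56.729
G1 X142.850 Y55.069
G1 X145.556 Y41.369
G1 X133.363 Y34.562
M5
G00 X12.396 Y100.272
M3 S297
G1 X16.441 Y114.005 F3687
G1 X30.174 Y109.960
G1 X26.129 Y96.227
G1 X12.396 Y100.272
M5
G00 X8.550 Y121.056
M3 S966
G1 X36.681 Y121.056 F1017
G1 X36.681 Y96.947
G1 X8.550 Y96.947
G1 X8.550 Y121.056
M5
G00 X63.162 Y99.755
M3 S966
G1 X116.675 Y99.755 F1017
G1 X116.675 Y46.867
G1 X63.162 Y46.867
G1 X63.162 Y99.755
M5
G00 X0.000 Y0.000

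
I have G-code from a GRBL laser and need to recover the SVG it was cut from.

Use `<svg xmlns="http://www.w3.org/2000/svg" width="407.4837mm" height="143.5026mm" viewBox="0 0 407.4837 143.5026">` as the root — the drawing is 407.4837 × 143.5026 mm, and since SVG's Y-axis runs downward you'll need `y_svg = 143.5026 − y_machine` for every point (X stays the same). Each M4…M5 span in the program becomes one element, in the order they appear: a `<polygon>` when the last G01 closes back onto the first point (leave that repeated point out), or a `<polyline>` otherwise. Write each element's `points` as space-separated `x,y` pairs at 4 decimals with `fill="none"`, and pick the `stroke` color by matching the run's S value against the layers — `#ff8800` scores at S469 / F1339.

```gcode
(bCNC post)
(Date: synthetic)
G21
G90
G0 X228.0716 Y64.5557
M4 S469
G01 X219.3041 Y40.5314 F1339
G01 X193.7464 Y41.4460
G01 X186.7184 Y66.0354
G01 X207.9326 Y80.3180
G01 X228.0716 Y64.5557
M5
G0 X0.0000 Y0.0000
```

<svg xmlns="http://www.w3.org/2000/svg" width="407.4837mm" height="143.5026mm" viewBox="0 0 407.4837 143.5026">
  <polygon points="228.0716,78.9469 219.3041,102.9712 193.7464,102.0566 186.7184,77.4672 207.9326,63.1846" fill="none" stroke="#ff8800"/>
</svg>

Machine Y-up, SVG Y-down with viewBox height 143.5026, so y_svg = 143.5026 − y_machine; X carries over. Every run uses S469, so all elements get stroke `#ff8800` (score).

Run 1: The run returns to its start, so emit a `<polygon>` with points (Y-flipped): 228.0716,78.9469 219.3041,102.9712 193.7464,102.0566 186.7184,77.4672 207.9326,63.1846.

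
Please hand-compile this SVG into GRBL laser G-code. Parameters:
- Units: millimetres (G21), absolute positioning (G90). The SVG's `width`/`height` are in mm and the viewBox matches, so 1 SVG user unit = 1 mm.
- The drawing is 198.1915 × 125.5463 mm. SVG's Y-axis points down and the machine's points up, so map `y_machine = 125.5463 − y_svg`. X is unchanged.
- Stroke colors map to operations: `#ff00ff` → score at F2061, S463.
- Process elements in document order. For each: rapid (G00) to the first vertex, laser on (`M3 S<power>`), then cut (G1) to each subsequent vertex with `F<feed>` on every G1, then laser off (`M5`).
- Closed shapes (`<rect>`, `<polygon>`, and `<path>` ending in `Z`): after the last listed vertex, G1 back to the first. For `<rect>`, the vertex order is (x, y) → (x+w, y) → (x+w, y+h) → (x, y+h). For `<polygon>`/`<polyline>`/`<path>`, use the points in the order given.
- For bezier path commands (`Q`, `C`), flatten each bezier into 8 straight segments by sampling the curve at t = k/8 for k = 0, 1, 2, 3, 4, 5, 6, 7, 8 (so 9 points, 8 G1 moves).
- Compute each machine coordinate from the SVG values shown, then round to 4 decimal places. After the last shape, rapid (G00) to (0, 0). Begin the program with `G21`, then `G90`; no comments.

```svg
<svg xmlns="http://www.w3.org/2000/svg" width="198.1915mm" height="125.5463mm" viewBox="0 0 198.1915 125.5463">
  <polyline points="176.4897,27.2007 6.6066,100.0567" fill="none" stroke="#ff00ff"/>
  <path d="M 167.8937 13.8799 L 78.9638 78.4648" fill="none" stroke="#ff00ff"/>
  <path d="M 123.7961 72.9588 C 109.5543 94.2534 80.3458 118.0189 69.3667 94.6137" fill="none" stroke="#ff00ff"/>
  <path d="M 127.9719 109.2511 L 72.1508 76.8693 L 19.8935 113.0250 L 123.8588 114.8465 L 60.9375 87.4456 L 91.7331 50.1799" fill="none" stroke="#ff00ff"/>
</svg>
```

Since the viewBox matches the mm dimensions, user units are millimetres directly. The only transform is the Y-flip y_m = 125.5463 − y_svg.

Shape 1 is a line segment drawn with `<polyline>`. Its stroke #ff00ff means score at S463, F2061. After flipping Y the toolpath is (176.4897,98.3456) → (6.6066,25.4896).

Shape 2 is a line segment drawn with `<path>`. Its stroke #ff00ff means score at S463, F2061. After flipping Y the toolpath is (167.8937,111.6664) → (78.9638,47.0815).

Shape 3 is a cubic bezier drawn with `<path>`. Its stroke #ff00ff means score at S463, F2061. After flipping Y the toolpath is (123.7961,52.5875) → (117.8187,44.5832) → (110.8272,36.9289) → (103.2106,30.2065) → (95.3579,24.9976) → (87.6581,21.8841) → (80.5003,21.4476) → (74.2735,24.2698) → (69.3667,30.9326).

Shape 4 is a open polyline drawn with `<path>`. Its stroke #ff00ff means score at S463, F2061. After flipping Y the toolpath is (127.9719,16.2952) → (72.1508,48.6770) → (19.8935,12.5213) → (123.8588,10.6998) → (60.9375,38.1007) → (91.7331,75.3664).

G21
G90
G00 X176.4897 Y98.3456
M3 S463
G1 X6.6066 Y25.4896 F2061
M5
G00 X167.8937 Y111.6664
M3 S463
G1 X78.9638 Y47.0815 F2061
M5
G00 X123.7961 Y52.5875
M3 S463
G1 X117.8187 Y44.5832 F2061
G1 X110.8272 Y36.9289 F2061
G1 X103.2106 Y30.2065 F2061
G1 X95.3579 Y24.9976 F2061
G1 X87.6581 Y21.8841 F2061
G1 X80.5003 Y21.4476 F2061
G1 X74.2735 Y24.2698 F2061
G1 X69.3667 Y30.9326 F2061
M5
G00 X127.9719 Y16.2952
M3 S463
G1 X72.1508 Y48.6770 F2061
G1 X19.8935 Y12.5213 F2061
G1 X123.8588 Y10.6998 F2061
G1 X60.9375 Y38.1007 F2061
G1 X91.7331 Y75.3664 F2061
M5
G00 X0.0000 Y0.0000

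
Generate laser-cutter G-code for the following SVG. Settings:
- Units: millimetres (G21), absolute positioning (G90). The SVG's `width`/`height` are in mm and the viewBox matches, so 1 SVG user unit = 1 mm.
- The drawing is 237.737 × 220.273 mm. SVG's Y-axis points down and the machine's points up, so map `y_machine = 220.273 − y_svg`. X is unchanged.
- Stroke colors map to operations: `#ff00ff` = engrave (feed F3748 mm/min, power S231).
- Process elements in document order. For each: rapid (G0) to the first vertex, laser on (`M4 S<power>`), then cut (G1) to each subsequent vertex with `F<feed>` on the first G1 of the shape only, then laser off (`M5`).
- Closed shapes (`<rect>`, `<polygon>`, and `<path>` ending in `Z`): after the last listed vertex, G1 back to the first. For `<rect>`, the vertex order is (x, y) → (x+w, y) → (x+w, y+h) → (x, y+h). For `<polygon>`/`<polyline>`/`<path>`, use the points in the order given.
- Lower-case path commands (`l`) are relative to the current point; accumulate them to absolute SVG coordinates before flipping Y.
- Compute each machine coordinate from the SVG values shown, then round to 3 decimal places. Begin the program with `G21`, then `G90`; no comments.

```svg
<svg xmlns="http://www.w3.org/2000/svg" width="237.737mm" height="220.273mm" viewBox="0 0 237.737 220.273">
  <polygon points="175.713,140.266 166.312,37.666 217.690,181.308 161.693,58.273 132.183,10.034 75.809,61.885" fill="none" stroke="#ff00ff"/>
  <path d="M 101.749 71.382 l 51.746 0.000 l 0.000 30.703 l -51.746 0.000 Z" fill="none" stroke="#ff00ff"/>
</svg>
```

G21
G90
G0 X175.713 Y80.007
M4 S231
G1 X166.312 Y182.607 F3748
G1 X217.690 Y38.965
G1 X161.693 Y162.000
G1 X132.183 Y210.239
G1 X75.809 Y158.388
G1 X175.713 Y80.007
M5
G0 X101.749 Y148.891
M4 S231
G1 X153.495 Y148.891 F3748
G1 X153.495 Y118.188
G1 X101.749 Y118.188
G1 X101.749 Y148.891
M5

Since the viewBox matches the mm dimensions, user units are millimetres directly. The only transform is the Y-flip y_m = 220.273 − y_svg.

Shape 1 is a closed polygon drawn with `<polygon>`. Its stroke #ff00ff means engrave at S231, F3748. After flipping Y the toolpath is (175.713,80.007) → (166.312,182.607) → (217.690,38.965) → (161.693,162.000) → (132.183,210.239) → (75.809,158.388) → (175.713,80.007), returning to the start.

Shape 2 is a rectangle drawn with `<path>`. Its stroke #ff00ff means engrave at S231, F3748. After flipping Y the toolpath is (101.749,148.891) → (153.495,148.891) → (153.495,118.188) → (101.749,118.188) → (101.749,148.891), returning to the start.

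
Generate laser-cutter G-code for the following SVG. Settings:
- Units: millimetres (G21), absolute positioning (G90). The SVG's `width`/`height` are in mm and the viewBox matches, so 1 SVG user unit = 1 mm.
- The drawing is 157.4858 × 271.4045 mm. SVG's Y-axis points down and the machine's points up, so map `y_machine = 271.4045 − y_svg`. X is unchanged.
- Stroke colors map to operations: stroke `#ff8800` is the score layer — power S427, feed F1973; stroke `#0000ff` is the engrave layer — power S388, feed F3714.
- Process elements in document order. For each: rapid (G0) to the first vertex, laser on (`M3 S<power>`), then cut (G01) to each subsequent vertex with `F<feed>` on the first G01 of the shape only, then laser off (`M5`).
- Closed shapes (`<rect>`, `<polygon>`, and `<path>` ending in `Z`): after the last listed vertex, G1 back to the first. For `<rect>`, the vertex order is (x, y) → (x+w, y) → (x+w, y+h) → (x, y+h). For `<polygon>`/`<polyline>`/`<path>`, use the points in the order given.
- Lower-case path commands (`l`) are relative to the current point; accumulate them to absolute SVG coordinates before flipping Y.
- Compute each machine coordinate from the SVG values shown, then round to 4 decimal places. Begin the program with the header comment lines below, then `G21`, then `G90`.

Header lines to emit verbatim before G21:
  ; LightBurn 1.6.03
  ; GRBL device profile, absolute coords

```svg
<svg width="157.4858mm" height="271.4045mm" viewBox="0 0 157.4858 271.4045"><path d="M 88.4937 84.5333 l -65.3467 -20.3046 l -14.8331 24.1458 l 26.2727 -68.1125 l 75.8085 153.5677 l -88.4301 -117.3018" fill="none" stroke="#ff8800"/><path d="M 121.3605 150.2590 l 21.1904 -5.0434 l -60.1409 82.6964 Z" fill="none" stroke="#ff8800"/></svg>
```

Since the viewBox matches the mm dimensions, user units are millimetres directly. The only transform is the Y-flip y_m = 271.4045 − y_svg.

Shape 1 is a open polyline drawn with `<path>`. Its stroke #ff8800 means score at S427, F1973. After flipping Y the toolpath is (88.4937,186.8712) → (23.1470,207.1758) → (8.3139,183.0300) → (34.5866,251.1425) → (110.3951,97.5748) → (21.9650,214.8766).

Shape 2 is a closed polygon drawn with `<path>`. Its stroke #ff8800 means score at S427, F1973. After flipping Y the toolpath is (121.3605,121.1455) → (142.5509,126.1889) → (82.4100,43.4925) → (121.3605,121.1455), returning to the start.

; LightBurn 1.6.03
; GRBL device profile, absolute coords
G21
G90
G0 X88.4937 Y186.8712
M3 S427
G01 X23.1470 Y207.1758 F1973
G01 X8.3139 Y183.0300
G01 X34.5866 Y251.1425
G01 X110.3951 Y97.5748
G01 X21.9650 Y214.8766
M5
G0 X121.3605 Y121.1455
M3 S427
G01 X142.5509 Y126.1889 F1973
G01 X82.4100 Y43.4925
G01 X121.3605 Y121.1455
M5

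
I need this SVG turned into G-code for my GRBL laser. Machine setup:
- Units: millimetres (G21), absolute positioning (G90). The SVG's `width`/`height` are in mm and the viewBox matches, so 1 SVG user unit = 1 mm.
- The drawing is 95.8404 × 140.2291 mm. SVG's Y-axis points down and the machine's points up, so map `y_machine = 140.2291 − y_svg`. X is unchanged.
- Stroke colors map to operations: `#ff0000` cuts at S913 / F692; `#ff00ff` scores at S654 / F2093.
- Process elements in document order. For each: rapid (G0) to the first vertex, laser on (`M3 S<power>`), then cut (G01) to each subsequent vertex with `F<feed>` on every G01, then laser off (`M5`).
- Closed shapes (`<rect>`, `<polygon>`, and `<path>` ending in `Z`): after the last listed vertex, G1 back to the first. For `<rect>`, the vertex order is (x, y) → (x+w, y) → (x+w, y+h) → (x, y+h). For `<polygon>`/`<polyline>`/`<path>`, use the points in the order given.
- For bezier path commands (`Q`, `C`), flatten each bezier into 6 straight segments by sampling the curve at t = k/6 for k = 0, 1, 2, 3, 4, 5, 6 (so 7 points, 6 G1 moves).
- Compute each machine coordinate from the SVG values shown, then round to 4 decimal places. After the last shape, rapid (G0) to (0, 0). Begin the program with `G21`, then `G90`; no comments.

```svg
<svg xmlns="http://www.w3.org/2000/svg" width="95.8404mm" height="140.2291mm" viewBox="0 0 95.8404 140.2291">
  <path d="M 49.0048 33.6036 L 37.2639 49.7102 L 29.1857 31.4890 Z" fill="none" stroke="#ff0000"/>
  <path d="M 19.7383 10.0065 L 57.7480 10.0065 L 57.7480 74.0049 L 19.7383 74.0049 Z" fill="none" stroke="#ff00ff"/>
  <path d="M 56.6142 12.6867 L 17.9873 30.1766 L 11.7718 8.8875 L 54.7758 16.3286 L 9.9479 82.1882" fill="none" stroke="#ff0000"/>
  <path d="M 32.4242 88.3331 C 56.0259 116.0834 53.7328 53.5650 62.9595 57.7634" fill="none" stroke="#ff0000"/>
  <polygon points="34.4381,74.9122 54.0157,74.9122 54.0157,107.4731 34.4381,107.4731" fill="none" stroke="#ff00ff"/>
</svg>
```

1 u = 1 mm; y_m = 140.2291 − y.

[1] `<path>` regular polygon, #ff0000→cut S913 F692: (49.0048,106.6255) → (37.2639,90.5189) → (29.1857,108.7401) → (49.0048,106.6255) (closed)

[2] `<path>` rectangle, #ff00ff→score S654 F2093: (19.7383,130.2226) → (57.7480,130.2226) → (57.7480,66.2242) → (19.7383,66.2242) → (19.7383,130.2226) (closed)

[3] `<path>` open polyline, #ff0000→cut S913 F692: (56.6142,127.5424) → (17.9873,110.0525) → (11.7718,131.3416) → (54.7758,123.9005) → (9.9479,58.0409)

[4] `<path>` cubic bezier, #ff0000→cut S913 F692: (32.4242,51.8960) → (42.2404,44.8165) → (48.7800,48.4210) → (53.0825,58.3489) → (56.1870,70.2394) → (59.1329,79.7320) → (62.9595,82.4657)

[5] `<polygon>` rectangle, #ff00ff→score S654 F2093: (34.4381,65.3169) → (54.0157,65.3169) → (54.0157,32.7560) → (34.4381,32.7560) → (34.4381,65.3169) (closed)

G21
G90
G0 X49.0048 Y106.6255
M3 S913
G01 X37.2639 Y90.5189 F692
G01 X29.1857 Y108.7401 F692
G01 X49.0048 Y106.6255 F692
M5
G0 X19.7383 Y130.2226
M3 S654
G01 X57.7480 Y130.2226 F2093
G01 X57.7480 Y66.2242 F2093
G01 X19.7383 Y66.2242 F2093
G01 X19.7383 Y130.2226 F2093
M5
G0 X56.6142 Y127.5424
M3 S913
G01 X17.9873 Y110.0525 F692
G01 X11.7718 Y131.3416 F692
G01 X54.7758 Y123.9005 F692
G01 X9.9479 Y58.0409 F692
M5
G0 X32.4242 Y51.8960
M3 S913
G01 X42.2404 Y44.8165 F692
G01 X48.7800 Y48.4210 F692
G01 X53.0825 Y58.3489 F692
G01 X56.1870 Y70.2394 F692
G01 X59.1329 Y79.7320 F692
G01 X62.9595 Y82.4657 F692
M5
G0 X34.4381 Y65.3169
M3 S654
G01 X54.0157 Y65.3169 F2093
G01 X54.0157 Y32.7560 F2093
G01 X34.4381 Y32.7560 F2093
G01 X34.4381 Y65.3169 F2093
M5
G0 X0.0000 Y0.0000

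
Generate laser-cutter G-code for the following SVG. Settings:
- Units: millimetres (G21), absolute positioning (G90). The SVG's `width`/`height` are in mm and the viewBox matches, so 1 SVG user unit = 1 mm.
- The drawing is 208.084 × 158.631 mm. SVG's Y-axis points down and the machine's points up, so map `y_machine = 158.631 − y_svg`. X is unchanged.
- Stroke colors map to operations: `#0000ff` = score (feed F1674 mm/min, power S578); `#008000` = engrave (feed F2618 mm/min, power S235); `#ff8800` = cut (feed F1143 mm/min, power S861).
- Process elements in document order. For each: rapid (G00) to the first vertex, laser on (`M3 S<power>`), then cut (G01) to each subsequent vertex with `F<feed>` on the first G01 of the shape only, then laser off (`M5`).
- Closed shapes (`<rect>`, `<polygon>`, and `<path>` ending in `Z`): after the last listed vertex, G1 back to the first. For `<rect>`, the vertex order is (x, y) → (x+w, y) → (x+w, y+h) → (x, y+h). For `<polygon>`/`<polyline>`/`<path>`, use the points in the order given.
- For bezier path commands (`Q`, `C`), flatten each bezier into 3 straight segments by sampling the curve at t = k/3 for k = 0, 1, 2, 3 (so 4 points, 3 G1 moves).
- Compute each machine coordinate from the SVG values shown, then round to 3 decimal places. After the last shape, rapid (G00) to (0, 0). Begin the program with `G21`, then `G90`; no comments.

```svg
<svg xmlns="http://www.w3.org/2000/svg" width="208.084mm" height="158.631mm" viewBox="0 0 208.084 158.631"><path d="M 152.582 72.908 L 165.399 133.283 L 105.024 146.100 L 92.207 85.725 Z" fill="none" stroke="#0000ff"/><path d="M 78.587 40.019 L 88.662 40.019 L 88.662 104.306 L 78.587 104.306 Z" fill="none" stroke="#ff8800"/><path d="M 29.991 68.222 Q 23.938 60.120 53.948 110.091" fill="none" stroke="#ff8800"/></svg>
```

G21
G90
G00 X152.582 Y85.723
M3 S578
G01 X165.399 Y25.348 F1674
G01 X105.024 Y12.531
G01 X92.207 Y72.906
G01 X152.582 Y85.723
M5
G00 X78.587 Y118.612
M3 S861
G01 X88.662 Y118.612 F1143
G01 X88.662 Y54.325
G01 X78.587 Y54.325
G01 X78.587 Y118.612
M5
G00 X29.991 Y90.409
M3 S861
G01 X29.963 Y89.358 F1143
G01 X37.948 Y75.401
G01 X53.948 Y48.540
M5
G00 X0.000 Y0.000

1 u = 1 mm; y_m = 158.631 − y.

[1] `<path>` regular polygon, #0000ff→score S578 F1674: (152.582,85.723) → (165.399,25.348) → (105.024,12.531) → (92.207,72.906) → (152.582,85.723) (closed)

[2] `<path>` rectangle, #ff8800→cut S861 F1143: (78.587,118.612) → (88.662,118.612) → (88.662,54.325) → (78.587,54.325) → (78.587,118.612) (closed)

[3] `<path>` quadratic bezier, #ff8800→cut S861 F1143: (29.991,90.409) → (29.963,89.358) → (37.948,75.401) → (53.948,48.540)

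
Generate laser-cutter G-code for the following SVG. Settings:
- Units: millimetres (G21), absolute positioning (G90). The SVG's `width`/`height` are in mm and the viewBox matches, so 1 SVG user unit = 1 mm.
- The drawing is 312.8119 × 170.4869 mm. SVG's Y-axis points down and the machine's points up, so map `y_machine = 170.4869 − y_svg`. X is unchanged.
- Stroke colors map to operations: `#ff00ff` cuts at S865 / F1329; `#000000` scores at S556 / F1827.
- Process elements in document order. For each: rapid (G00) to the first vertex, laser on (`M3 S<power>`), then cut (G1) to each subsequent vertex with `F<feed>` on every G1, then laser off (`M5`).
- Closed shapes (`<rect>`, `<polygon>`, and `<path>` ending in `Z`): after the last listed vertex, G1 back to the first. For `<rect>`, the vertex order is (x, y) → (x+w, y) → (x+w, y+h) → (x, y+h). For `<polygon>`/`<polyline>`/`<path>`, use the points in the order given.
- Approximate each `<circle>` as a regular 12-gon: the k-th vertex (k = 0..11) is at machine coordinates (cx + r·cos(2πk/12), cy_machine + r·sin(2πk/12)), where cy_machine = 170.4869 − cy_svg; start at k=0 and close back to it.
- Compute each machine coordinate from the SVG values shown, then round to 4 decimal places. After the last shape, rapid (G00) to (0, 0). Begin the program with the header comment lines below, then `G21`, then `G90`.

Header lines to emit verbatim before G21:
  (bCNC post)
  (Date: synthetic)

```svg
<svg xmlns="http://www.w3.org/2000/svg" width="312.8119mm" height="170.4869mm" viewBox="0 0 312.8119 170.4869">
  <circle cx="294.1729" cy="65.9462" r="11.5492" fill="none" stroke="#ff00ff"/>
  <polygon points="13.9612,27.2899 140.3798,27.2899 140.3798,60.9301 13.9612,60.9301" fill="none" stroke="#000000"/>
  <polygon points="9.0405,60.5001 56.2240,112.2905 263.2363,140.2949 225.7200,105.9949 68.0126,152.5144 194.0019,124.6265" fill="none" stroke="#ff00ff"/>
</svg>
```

viewBox `0 0 312.8119 170.4869` with mm width/height → 1 unit = 1 mm. Flip: y_m = 170.4869 − y_svg.

**Shape 1** — `<circle>` circle, stroke `#ff00ff` → cut (S865, F1329). Machine vertices: (305.7221,104.5407) → (304.1748,110.3153) → (299.9475,114.5426) → (294.1729,116.0899) → (288.3983,114.5426) → (284.1710,110.3153) → (282.6237,104.5407) → (284.1710,98.7661) → (288.3983,94.5388) → (294.1729,92.9915) → (299.9475,94.5388) → (304.1748,98.7661) → (305.7221,104.5407). Closed: final G1 returns to the first vertex.

**Shape 2** — `<polygon>` rectangle, stroke `#000000` → score (S556, F1827). Machine vertices: (13.9612,143.1970) → (140.3798,143.1970) → (140.3798,109.5568) → (13.9612,109.5568) → (13.9612,143.1970). Closed: final G1 returns to the first vertex.

**Shape 3** — `<polygon>` closed polygon, stroke `#ff00ff` → cut (S865, F1329). Machine vertices: (9.0405,109.9868) → (56.2240,58.1964) → (263.2363,30.1920) → (225.7200,64.4920) → (68.0126,17.9725) → (194.0019,45.8604) → (9.0405,109.9868). Closed: final G1 returns to the first vertex.

(bCNC post)
(Date: synthetic)
G21
G90
G00 X305.7221 Y104.5407
M3 S865
G1 X304.1748 Y110.3153 F1329
G1 X299.9475 Y114.5426 F1329
G1 X294.1729 Y116.0899 F1329
G1 X288.3983 Y114.5426 F1329
G1 X284.1710 Y110.3153 F1329
G1 X282.6237 Y104.5407 F1329
G1 X284.1710 Y98.7661 F1329
G1 X288.3983 Y94.5388 F1329
G1 X294.1729 Y92.9915 F1329
G1 X299.9475 Y94.5388 F1329
G1 X304.1748 Y98.7661 F1329
G1 X305.7221 Y104.5407 F1329
M5
G00 X13.9612 Y143.1970
M3 S556
G1 X140.3798 Y143.1970 F1827
G1 X140.3798 Y109.5568 F1827
G1 X13.9612 Y109.5568 F1827
G1 X13.9612 Y143.1970 F1827
M5
G00 X9.0405 Y109.9868
M3 S865
G1 X56.2240 Y58.1964 F1329
G1 X263.2363 Y30.1920 F1329
G1 X225.7200 Y64.4920 F1329
G1 X68.0126 Y17.9725 F1329
G1 X194.0019 Y45.8604 F1329
G1 X9.0405 Y109.9868 F1329
M5
G00 X0.0000 Y0.0000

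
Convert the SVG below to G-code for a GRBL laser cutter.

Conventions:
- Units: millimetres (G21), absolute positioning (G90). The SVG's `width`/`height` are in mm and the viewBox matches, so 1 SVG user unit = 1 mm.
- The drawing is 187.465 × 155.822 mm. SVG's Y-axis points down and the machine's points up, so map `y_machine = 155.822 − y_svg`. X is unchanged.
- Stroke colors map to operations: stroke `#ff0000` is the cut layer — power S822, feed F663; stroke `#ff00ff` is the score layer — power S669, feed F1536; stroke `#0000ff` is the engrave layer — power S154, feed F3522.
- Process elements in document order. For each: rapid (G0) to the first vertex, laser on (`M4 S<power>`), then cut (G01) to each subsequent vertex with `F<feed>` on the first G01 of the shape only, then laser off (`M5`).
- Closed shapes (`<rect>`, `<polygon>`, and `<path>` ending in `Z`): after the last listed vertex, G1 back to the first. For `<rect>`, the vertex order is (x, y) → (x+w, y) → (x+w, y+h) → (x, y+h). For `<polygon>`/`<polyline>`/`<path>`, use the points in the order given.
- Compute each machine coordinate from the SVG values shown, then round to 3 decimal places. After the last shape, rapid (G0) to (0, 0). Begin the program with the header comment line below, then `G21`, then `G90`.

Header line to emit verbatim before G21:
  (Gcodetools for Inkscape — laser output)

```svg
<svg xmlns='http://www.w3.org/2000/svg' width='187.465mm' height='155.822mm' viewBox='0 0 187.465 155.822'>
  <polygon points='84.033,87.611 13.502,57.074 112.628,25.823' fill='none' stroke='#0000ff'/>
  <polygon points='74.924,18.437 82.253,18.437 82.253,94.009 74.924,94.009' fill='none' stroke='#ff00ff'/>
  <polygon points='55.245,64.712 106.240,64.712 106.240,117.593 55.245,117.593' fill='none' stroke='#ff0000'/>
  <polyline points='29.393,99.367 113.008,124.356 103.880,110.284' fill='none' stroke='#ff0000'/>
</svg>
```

1 u = 1 mm; y_m = 155.822 − y.

[1] `<polygon>` closed polygon, #0000ff→engrave S154 F3522: (84.033,68.211) → (13.502,98.748) → (112.628,129.999) → (84.033,68.211) (closed)

[2] `<polygon>` rectangle, #ff00ff→score S669 F1536: (74.924,137.385) → (82.253,137.385) → (82.253,61.813) → (74.924,61.813) → (74.924,137.385) (closed)

[3] `<polygon>` rectangle, #ff0000→cut S822 F663: (55.245,91.110) → (106.240,91.110) → (106.240,38.229) → (55.245,38.229) → (55.245,91.110) (closed)

[4] `<polyline>` open polyline, #ff0000→cut S822 F663: (29.393,56.455) → (113.008,31.466) → (103.880,45.538)

(Gcodetools for Inkscape — laser output)
G21
G90
G0 X84.033 Y68.211
M4 S154
G01 X13.502 Y98.748 F3522
G01 X112.628 Y129.999
G01 X84.033 Y68.211
M5
G0 X74.924 Y137.385
M4 S669
G01 X82.253 Y137.385 F1536
G01 X82.253 Y61.813
G01 X74.924 Y61.813
G01 X74.924 Y137.385
M5
G0 X55.245 Y91.110
M4 S822
G01 X106.240 Y91.110 F663
G01 X106.240 Y38.229
G01 X55.245 Y38.229
G01 X55.245 Y91.110
M5
G0 X29.393 Y56.455
M4 S822
G01 X113.008 Y31.466 F663
G01 X103.880 Y45.538
M5
G0 X0.000 Y0.000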